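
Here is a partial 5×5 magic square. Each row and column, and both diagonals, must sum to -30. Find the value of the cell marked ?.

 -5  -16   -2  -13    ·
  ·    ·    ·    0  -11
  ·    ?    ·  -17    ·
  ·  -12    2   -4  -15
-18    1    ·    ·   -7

5

Row 1: -5 + (-16) + (-2) + (-13) + ? = -30, so (1,5) = 6.
From row 4, -30 − (-12 + 2 + (-4) + (-15)) gives (4,1) = -1.
From column 4, -30 − (-13 + 0 + (-17) + (-4)) gives (5,4) = 4.
Column 5 needs -30; the known cells sum to -27, so (3,5) = -3.
From anti-diagonal, -30 − (6 + 0 + (-12) + (-18)) gives (3,3) = -6.
The remaining cell in row 5 is (5,3) = -30 − (-20) = -10.
Column 3: -2 + (-6) + 2 + (-10) + ? = -30, so (2,3) = -14.
The remaining cell in main diagonal is (2,2) = -30 − (-22) = -8.
Row 2 must total -30; the given cells sum to -33, so (2,1) = 3.
Using column 1: -5 + 3 + (-1) + (-18) + ? → (3,1) = -30 − (-21) = -9.
From column 2, -30 − (-16 + (-8) + (-12) + 1) gives (3,2) = 5.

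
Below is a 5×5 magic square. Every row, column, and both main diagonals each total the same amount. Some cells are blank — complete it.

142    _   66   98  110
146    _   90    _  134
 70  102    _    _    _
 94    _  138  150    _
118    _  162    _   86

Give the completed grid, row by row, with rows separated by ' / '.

142 154 66 98 110 / 146 78 90 122 134 / 70 102 114 126 158 / 94 106 138 150 82 / 118 130 162 74 86

Column 1 is already complete: 142 + 146 + 70 + 94 + 118 = 570, so that is the magic constant.
Using row 1: 142 + 66 + 98 + 110 + ? → (1,2) = 570 − 416 = 154.
Column 3: 66 + 90 + 138 + 162 + ? = 570, so (3,3) = 114.
From main diagonal, 570 − (142 + 114 + 150 + 86) gives (2,2) = 78.
From row 2, 570 − (146 + 78 + 90 + 134) gives (2,4) = 122.
Anti-diagonal must total 570; the given cells sum to 464, so (4,2) = 106.
Row 4: 94 + 106 + 138 + 150 + ? = 570, so (4,5) = 82.
Column 2: 154 + 78 + 102 + 106 + ? = 570, so (5,2) = 130.
Column 5: 110 + 134 + 82 + 86 + ? = 570, so (3,5) = 158.
Using row 3: 70 + 102 + 114 + 158 + ? → (3,4) = 570 − 444 = 126.
Row 5 must total 570; the given cells sum to 496, so (5,4) = 74.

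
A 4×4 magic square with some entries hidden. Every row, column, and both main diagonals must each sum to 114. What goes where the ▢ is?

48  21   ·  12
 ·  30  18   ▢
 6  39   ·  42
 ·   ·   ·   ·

51

Row 1 must total 114; the given cells sum to 81, so (1,3) = 33.
From row 3, 114 − (6 + 39 + 42) gives (3,3) = 27.
Using column 2: 21 + 30 + 39 + ? → (4,2) = 114 − 90 = 24.
The remaining cell in column 3 is (4,3) = 114 − 78 = 36.
Using main diagonal: 48 + 30 + 27 + ? → (4,4) = 114 − 105 = 9.
Anti-diagonal must total 114; the given cells sum to 69, so (4,1) = 45.
Column 1 needs 114; the known cells sum to 99, so (2,1) = 15.
Column 4: 12 + 42 + 9 + ? = 114, so (2,4) = 51.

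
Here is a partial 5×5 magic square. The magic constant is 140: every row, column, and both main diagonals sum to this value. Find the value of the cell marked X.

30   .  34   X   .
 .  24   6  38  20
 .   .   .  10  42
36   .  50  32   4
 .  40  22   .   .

Row 2: 24 + 6 + 38 + 20 + ? = 140, so (2,1) = 52.
Using row 4: 36 + 50 + 32 + 4 + ? → (4,2) = 140 − 122 = 18.
Using column 3: 34 + 6 + 50 + 22 + ? → (3,3) = 140 − 112 = 28.
Main diagonal needs 140; the known cells sum to 114, so (5,5) = 26.
Column 5: 20 + 42 + 4 + 26 + ? = 140, so (1,5) = 48.
Anti-diagonal: 48 + 38 + 28 + 18 + ? = 140, so (5,1) = 8.
Using row 5: 8 + 40 + 22 + 26 + ? → (5,4) = 140 − 96 = 44.
Using column 1: 30 + 52 + 36 + 8 + ? → (3,1) = 140 − 126 = 14.
Column 4: 38 + 10 + 32 + 44 + ? = 140, so (1,4) = 16.

16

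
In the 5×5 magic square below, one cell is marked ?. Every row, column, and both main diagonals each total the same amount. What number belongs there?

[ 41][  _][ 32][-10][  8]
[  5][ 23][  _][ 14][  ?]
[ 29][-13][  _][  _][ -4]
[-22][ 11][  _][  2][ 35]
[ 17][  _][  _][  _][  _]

47

Column 1 is complete and sums to 70; that is the magic constant.
From row 1, 70 − (41 + 32 + (-10) + 8) gives (1,2) = -1.
Using row 4: -22 + 11 + 2 + 35 + ? → (4,3) = 70 − 26 = 44.
Using column 2: -1 + 23 + (-13) + 11 + ? → (5,2) = 70 − 20 = 50.
Using anti-diagonal: 8 + 14 + 11 + 17 + ? → (3,3) = 70 − 50 = 20.
Row 3 must total 70; the given cells sum to 32, so (3,4) = 38.
The remaining cell in column 4 is (5,4) = 70 − 44 = 26.
The remaining cell in main diagonal is (5,5) = 70 − 86 = -16.
Row 5: 17 + 50 + 26 + (-16) + ? = 70, so (5,3) = -7.
Column 3: 32 + 20 + 44 + (-7) + ? = 70, so (2,3) = -19.
From column 5, 70 − (8 + (-4) + 35 + (-16)) gives (2,5) = 47.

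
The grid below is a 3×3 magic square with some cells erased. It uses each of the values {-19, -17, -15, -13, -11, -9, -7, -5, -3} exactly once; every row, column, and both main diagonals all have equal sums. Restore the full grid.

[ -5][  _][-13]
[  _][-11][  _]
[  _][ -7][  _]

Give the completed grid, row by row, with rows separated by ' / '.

The 9 entries sum to -99, so each line sums to -99/3 = -33.
From row 1, -33 − (-5 + (-13)) gives (1,2) = -15.
From main diagonal, -33 − (-5 + (-11)) gives (3,3) = -17.
Anti-diagonal needs -33; the known cells sum to -24, so (3,1) = -9.
Using column 1: -5 + (-9) + ? → (2,1) = -33 − (-14) = -19.
Column 3 needs -33; the known cells sum to -30, so (2,3) = -3.

-5 -15 -13 / -19 -11 -3 / -9 -7 -17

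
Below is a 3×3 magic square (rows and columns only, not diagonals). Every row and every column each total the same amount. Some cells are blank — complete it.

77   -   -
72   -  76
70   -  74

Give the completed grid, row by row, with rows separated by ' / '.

77 73 69 / 72 71 76 / 70 75 74

Column 1 is already complete: 77 + 72 + 70 = 219, so that is the magic constant.
Row 2: 72 + 76 + ? = 219, so (2,2) = 71.
Row 3 needs 219; the known cells sum to 144, so (3,2) = 75.
Column 2: 71 + 75 + ? = 219, so (1,2) = 73.
The remaining cell in column 3 is (1,3) = 219 − 150 = 69.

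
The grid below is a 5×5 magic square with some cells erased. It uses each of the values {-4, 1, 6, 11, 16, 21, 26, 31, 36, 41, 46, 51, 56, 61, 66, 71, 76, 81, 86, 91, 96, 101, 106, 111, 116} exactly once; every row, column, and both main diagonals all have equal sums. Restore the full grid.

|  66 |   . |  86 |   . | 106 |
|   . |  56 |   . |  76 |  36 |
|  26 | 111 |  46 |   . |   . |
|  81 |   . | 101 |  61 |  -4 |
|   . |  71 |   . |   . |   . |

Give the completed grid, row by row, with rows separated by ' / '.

The 25 entries sum to 1400, so each line sums to 1400/5 = 280.
Using row 4: 81 + 101 + 61 + (-4) + ? → (4,2) = 280 − 239 = 41.
From column 2, 280 − (56 + 111 + 41 + 71) gives (1,2) = 1.
From main diagonal, 280 − (66 + 56 + 46 + 61) gives (5,5) = 51.
From anti-diagonal, 280 − (106 + 76 + 46 + 41) gives (5,1) = 11.
From row 1, 280 − (66 + 1 + 86 + 106) gives (1,4) = 21.
The remaining cell in column 1 is (2,1) = 280 − 184 = 96.
From column 5, 280 − (106 + 36 + (-4) + 51) gives (3,5) = 91.
Row 2: 96 + 56 + 76 + 36 + ? = 280, so (2,3) = 16.
Row 3 needs 280; the known cells sum to 274, so (3,4) = 6.
Column 3 must total 280; the given cells sum to 249, so (5,3) = 31.
Using column 4: 21 + 76 + 6 + 61 + ? → (5,4) = 280 − 164 = 116.

66 1 86 21 106 / 96 56 16 76 36 / 26 111 46 6 91 / 81 41 101 61 -4 / 11 71 31 116 51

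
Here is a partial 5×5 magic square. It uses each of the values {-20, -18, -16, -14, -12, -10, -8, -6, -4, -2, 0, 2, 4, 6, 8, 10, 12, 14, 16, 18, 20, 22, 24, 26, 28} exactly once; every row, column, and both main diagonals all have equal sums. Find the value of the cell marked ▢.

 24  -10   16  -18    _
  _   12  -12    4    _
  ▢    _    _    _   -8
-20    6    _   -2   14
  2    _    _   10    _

The 25 entries sum to 100, so each line sums to 100/5 = 20.
Row 1: 24 + (-10) + 16 + (-18) + ? = 20, so (1,5) = 8.
From row 4, 20 − (-20 + 6 + (-2) + 14) gives (4,3) = 22.
From column 4, 20 − (-18 + 4 + (-2) + 10) gives (3,4) = 26.
Anti-diagonal needs 20; the known cells sum to 20, so (3,3) = 0.
Column 3 must total 20; the given cells sum to 26, so (5,3) = -6.
The remaining cell in main diagonal is (5,5) = 20 − 34 = -14.
Row 5: 2 + (-6) + 10 + (-14) + ? = 20, so (5,2) = 28.
Column 2: -10 + 12 + 6 + 28 + ? = 20, so (3,2) = -16.
Column 5 needs 20; the known cells sum to 0, so (2,5) = 20.
Using row 2: 12 + (-12) + 4 + 20 + ? → (2,1) = 20 − 24 = -4.
Using row 3: -16 + 0 + 26 + (-8) + ? → (3,1) = 20 − 2 = 18.

18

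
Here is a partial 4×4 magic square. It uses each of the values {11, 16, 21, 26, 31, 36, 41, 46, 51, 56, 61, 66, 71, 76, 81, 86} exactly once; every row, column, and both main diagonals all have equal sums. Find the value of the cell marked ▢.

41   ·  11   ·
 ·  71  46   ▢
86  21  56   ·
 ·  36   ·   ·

61

The 16 entries sum to 776, so each line sums to 776/4 = 194.
The remaining cell in row 3 is (3,4) = 194 − 163 = 31.
Using column 2: 71 + 21 + 36 + ? → (1,2) = 194 − 128 = 66.
The remaining cell in column 3 is (4,3) = 194 − 113 = 81.
From main diagonal, 194 − (41 + 71 + 56) gives (4,4) = 26.
Row 1: 41 + 66 + 11 + ? = 194, so (1,4) = 76.
Row 4 must total 194; the given cells sum to 143, so (4,1) = 51.
The remaining cell in column 1 is (2,1) = 194 − 178 = 16.
From column 4, 194 − (76 + 31 + 26) gives (2,4) = 61.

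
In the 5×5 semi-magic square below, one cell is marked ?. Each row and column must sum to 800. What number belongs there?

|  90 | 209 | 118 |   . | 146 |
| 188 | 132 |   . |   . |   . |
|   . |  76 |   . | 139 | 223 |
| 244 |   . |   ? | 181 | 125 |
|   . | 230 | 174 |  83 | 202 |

97

Row 1: 90 + 209 + 118 + 146 + ? = 800, so (1,4) = 237.
Using row 5: 230 + 174 + 83 + 202 + ? → (5,1) = 800 − 689 = 111.
Column 1 needs 800; the known cells sum to 633, so (3,1) = 167.
Column 2 needs 800; the known cells sum to 647, so (4,2) = 153.
Column 4: 237 + 139 + 181 + 83 + ? = 800, so (2,4) = 160.
The remaining cell in column 5 is (2,5) = 800 − 696 = 104.
The remaining cell in row 2 is (2,3) = 800 − 584 = 216.
Row 3 must total 800; the given cells sum to 605, so (3,3) = 195.
The remaining cell in row 4 is (4,3) = 800 − 703 = 97.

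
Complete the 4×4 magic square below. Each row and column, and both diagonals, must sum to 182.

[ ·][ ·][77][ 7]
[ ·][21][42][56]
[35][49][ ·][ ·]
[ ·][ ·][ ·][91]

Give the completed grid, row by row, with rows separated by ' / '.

Row 2 must total 182; the given cells sum to 119, so (2,1) = 63.
Column 4: 7 + 56 + 91 + ? = 182, so (3,4) = 28.
Anti-diagonal: 7 + 42 + 49 + ? = 182, so (4,1) = 84.
Row 3 must total 182; the given cells sum to 112, so (3,3) = 70.
Column 1 needs 182; the known cells sum to 182, so (1,1) = 0.
Column 3: 77 + 42 + 70 + ? = 182, so (4,3) = -7.
The remaining cell in row 1 is (1,2) = 182 − 84 = 98.
Row 4: 84 + (-7) + 91 + ? = 182, so (4,2) = 14.

0 98 77 7 / 63 21 42 56 / 35 49 70 28 / 84 14 -7 91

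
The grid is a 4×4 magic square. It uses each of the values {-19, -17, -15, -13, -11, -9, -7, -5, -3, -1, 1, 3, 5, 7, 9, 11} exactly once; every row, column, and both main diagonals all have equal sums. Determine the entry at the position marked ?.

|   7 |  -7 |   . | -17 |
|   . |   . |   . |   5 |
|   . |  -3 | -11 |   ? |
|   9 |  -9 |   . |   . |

11

The 16 entries sum to -64, so each line sums to -64/4 = -16.
Row 1 must total -16; the given cells sum to -17, so (1,3) = 1.
Using column 2: -7 + (-3) + (-9) + ? → (2,2) = -16 − (-19) = 3.
Main diagonal needs -16; the known cells sum to -1, so (4,4) = -15.
Anti-diagonal: -17 + (-3) + 9 + ? = -16, so (2,3) = -5.
From row 2, -16 − (3 + (-5) + 5) gives (2,1) = -19.
From row 4, -16 − (9 + (-9) + (-15)) gives (4,3) = -1.
From column 1, -16 − (7 + (-19) + 9) gives (3,1) = -13.
Column 4: -17 + 5 + (-15) + ? = -16, so (3,4) = 11.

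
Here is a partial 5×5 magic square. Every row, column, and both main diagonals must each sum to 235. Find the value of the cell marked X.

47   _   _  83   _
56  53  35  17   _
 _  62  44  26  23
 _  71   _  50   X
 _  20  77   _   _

Row 2 needs 235; the known cells sum to 161, so (2,5) = 74.
The remaining cell in row 3 is (3,1) = 235 − 155 = 80.
The remaining cell in column 2 is (1,2) = 235 − 206 = 29.
The remaining cell in column 4 is (5,4) = 235 − 176 = 59.
Main diagonal must total 235; the given cells sum to 194, so (5,5) = 41.
Using row 5: 20 + 77 + 59 + 41 + ? → (5,1) = 235 − 197 = 38.
From column 1, 235 − (47 + 56 + 80 + 38) gives (4,1) = 14.
From anti-diagonal, 235 − (17 + 44 + 71 + 38) gives (1,5) = 65.
From row 1, 235 − (47 + 29 + 83 + 65) gives (1,3) = 11.
Column 3: 11 + 35 + 44 + 77 + ? = 235, so (4,3) = 68.
Using column 5: 65 + 74 + 23 + 41 + ? → (4,5) = 235 − 203 = 32.

32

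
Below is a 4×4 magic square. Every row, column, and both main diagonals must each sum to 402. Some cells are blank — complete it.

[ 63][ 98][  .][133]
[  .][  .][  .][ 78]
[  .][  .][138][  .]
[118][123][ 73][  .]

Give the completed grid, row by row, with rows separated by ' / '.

63 98 108 133 / 128 113 83 78 / 93 68 138 103 / 118 123 73 88

Row 1: 63 + 98 + 133 + ? = 402, so (1,3) = 108.
The remaining cell in row 4 is (4,4) = 402 − 314 = 88.
Column 3 needs 402; the known cells sum to 319, so (2,3) = 83.
Column 4 must total 402; the given cells sum to 299, so (3,4) = 103.
Using main diagonal: 63 + 138 + 88 + ? → (2,2) = 402 − 289 = 113.
Anti-diagonal must total 402; the given cells sum to 334, so (3,2) = 68.
The remaining cell in row 2 is (2,1) = 402 − 274 = 128.
Row 3: 68 + 138 + 103 + ? = 402, so (3,1) = 93.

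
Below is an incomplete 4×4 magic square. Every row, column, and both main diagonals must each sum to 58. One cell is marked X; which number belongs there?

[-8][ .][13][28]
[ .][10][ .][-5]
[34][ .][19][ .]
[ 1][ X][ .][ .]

16

Row 1 must total 58; the given cells sum to 33, so (1,2) = 25.
The remaining cell in column 1 is (2,1) = 58 − 27 = 31.
Main diagonal must total 58; the given cells sum to 21, so (4,4) = 37.
Row 2 must total 58; the given cells sum to 36, so (2,3) = 22.
Column 3: 13 + 22 + 19 + ? = 58, so (4,3) = 4.
Using column 4: 28 + (-5) + 37 + ? → (3,4) = 58 − 60 = -2.
The remaining cell in anti-diagonal is (3,2) = 58 − 51 = 7.
The remaining cell in row 4 is (4,2) = 58 − 42 = 16.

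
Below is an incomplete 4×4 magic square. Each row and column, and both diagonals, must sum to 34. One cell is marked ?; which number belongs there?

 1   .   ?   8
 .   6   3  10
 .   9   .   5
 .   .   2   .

From row 2, 34 − (6 + 3 + 10) gives (2,1) = 15.
The remaining cell in column 4 is (4,4) = 34 − 23 = 11.
Main diagonal needs 34; the known cells sum to 18, so (3,3) = 16.
Anti-diagonal: 8 + 3 + 9 + ? = 34, so (4,1) = 14.
From row 3, 34 − (9 + 16 + 5) gives (3,1) = 4.
Using row 4: 14 + 2 + 11 + ? → (4,2) = 34 − 27 = 7.
From column 2, 34 − (6 + 9 + 7) gives (1,2) = 12.
Column 3: 3 + 16 + 2 + ? = 34, so (1,3) = 13.

13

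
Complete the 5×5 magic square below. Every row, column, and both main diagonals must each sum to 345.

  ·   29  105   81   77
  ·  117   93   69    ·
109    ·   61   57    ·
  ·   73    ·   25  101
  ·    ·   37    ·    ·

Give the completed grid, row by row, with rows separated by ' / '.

Using row 1: 29 + 105 + 81 + 77 + ? → (1,1) = 345 − 292 = 53.
Column 3 needs 345; the known cells sum to 296, so (4,3) = 49.
Column 4 must total 345; the given cells sum to 232, so (5,4) = 113.
Main diagonal: 53 + 117 + 61 + 25 + ? = 345, so (5,5) = 89.
Anti-diagonal: 77 + 69 + 61 + 73 + ? = 345, so (5,1) = 65.
Row 4 needs 345; the known cells sum to 248, so (4,1) = 97.
Using row 5: 65 + 37 + 113 + 89 + ? → (5,2) = 345 − 304 = 41.
Column 1 must total 345; the given cells sum to 324, so (2,1) = 21.
Column 2 needs 345; the known cells sum to 260, so (3,2) = 85.
The remaining cell in row 2 is (2,5) = 345 − 300 = 45.
Row 3 needs 345; the known cells sum to 312, so (3,5) = 33.

53 29 105 81 77 / 21 117 93 69 45 / 109 85 61 57 33 / 97 73 49 25 101 / 65 41 37 113 89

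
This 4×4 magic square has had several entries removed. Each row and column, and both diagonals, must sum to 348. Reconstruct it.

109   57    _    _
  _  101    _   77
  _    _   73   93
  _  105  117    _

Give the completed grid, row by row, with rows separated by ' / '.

109 57 69 113 / 81 101 89 77 / 97 85 73 93 / 61 105 117 65

Column 2 must total 348; the given cells sum to 263, so (3,2) = 85.
Using main diagonal: 109 + 101 + 73 + ? → (4,4) = 348 − 283 = 65.
Using row 3: 85 + 73 + 93 + ? → (3,1) = 348 − 251 = 97.
Row 4 must total 348; the given cells sum to 287, so (4,1) = 61.
Using column 1: 109 + 97 + 61 + ? → (2,1) = 348 − 267 = 81.
Column 4 needs 348; the known cells sum to 235, so (1,4) = 113.
Anti-diagonal must total 348; the given cells sum to 259, so (2,3) = 89.
Row 1 must total 348; the given cells sum to 279, so (1,3) = 69.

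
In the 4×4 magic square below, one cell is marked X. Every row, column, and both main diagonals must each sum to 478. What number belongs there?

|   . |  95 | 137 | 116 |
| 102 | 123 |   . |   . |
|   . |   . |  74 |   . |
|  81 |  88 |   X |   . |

158

Row 1 needs 478; the known cells sum to 348, so (1,1) = 130.
Column 1 needs 478; the known cells sum to 313, so (3,1) = 165.
Column 2: 95 + 123 + 88 + ? = 478, so (3,2) = 172.
Main diagonal needs 478; the known cells sum to 327, so (4,4) = 151.
Using anti-diagonal: 116 + 172 + 81 + ? → (2,3) = 478 − 369 = 109.
Using row 2: 102 + 123 + 109 + ? → (2,4) = 478 − 334 = 144.
Row 3: 165 + 172 + 74 + ? = 478, so (3,4) = 67.
Using row 4: 81 + 88 + 151 + ? → (4,3) = 478 − 320 = 158.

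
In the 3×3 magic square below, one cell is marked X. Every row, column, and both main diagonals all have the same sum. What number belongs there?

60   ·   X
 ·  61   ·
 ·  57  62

58

Main diagonal is complete and sums to 183; that is the magic constant.
Row 3 needs 183; the known cells sum to 119, so (3,1) = 64.
Column 1: 60 + 64 + ? = 183, so (2,1) = 59.
From column 2, 183 − (61 + 57) gives (1,2) = 65.
The remaining cell in anti-diagonal is (1,3) = 183 − 125 = 58.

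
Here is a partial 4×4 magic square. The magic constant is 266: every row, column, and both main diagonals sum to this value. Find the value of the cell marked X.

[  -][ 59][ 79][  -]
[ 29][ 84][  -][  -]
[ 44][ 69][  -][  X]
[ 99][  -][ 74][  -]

104

Column 1: 29 + 44 + 99 + ? = 266, so (1,1) = 94.
From column 2, 266 − (59 + 84 + 69) gives (4,2) = 54.
Row 1: 94 + 59 + 79 + ? = 266, so (1,4) = 34.
Row 4 must total 266; the given cells sum to 227, so (4,4) = 39.
Main diagonal needs 266; the known cells sum to 217, so (3,3) = 49.
Using anti-diagonal: 34 + 69 + 99 + ? → (2,3) = 266 − 202 = 64.
Row 2: 29 + 84 + 64 + ? = 266, so (2,4) = 89.
Row 3 must total 266; the given cells sum to 162, so (3,4) = 104.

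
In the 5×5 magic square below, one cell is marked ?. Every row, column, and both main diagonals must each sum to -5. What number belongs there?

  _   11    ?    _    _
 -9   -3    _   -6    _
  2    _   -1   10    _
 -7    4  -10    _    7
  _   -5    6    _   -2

-8

Using row 4: -7 + 4 + (-10) + 7 + ? → (4,4) = -5 − (-6) = 1.
From column 2, -5 − (11 + (-3) + 4 + (-5)) gives (3,2) = -12.
Main diagonal: -3 + (-1) + 1 + (-2) + ? = -5, so (1,1) = 0.
The remaining cell in row 3 is (3,5) = -5 − (-1) = -4.
Column 1 must total -5; the given cells sum to -14, so (5,1) = 9.
Anti-diagonal needs -5; the known cells sum to 6, so (1,5) = -11.
Row 5: 9 + (-5) + 6 + (-2) + ? = -5, so (5,4) = -13.
The remaining cell in column 4 is (1,4) = -5 − (-8) = 3.
The remaining cell in column 5 is (2,5) = -5 − (-10) = 5.
Row 1 must total -5; the given cells sum to 3, so (1,3) = -8.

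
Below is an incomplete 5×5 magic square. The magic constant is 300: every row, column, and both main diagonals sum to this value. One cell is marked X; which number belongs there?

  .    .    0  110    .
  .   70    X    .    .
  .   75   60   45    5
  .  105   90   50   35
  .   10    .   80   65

30

Using row 3: 75 + 60 + 45 + 5 + ? → (3,1) = 300 − 185 = 115.
Row 4 needs 300; the known cells sum to 280, so (4,1) = 20.
From column 2, 300 − (70 + 75 + 105 + 10) gives (1,2) = 40.
From column 4, 300 − (110 + 45 + 50 + 80) gives (2,4) = 15.
Using main diagonal: 70 + 60 + 50 + 65 + ? → (1,1) = 300 − 245 = 55.
Row 1 must total 300; the given cells sum to 205, so (1,5) = 95.
The remaining cell in column 5 is (2,5) = 300 − 200 = 100.
Anti-diagonal needs 300; the known cells sum to 275, so (5,1) = 25.
Row 5 needs 300; the known cells sum to 180, so (5,3) = 120.
From column 1, 300 − (55 + 115 + 20 + 25) gives (2,1) = 85.
From column 3, 300 − (0 + 60 + 90 + 120) gives (2,3) = 30.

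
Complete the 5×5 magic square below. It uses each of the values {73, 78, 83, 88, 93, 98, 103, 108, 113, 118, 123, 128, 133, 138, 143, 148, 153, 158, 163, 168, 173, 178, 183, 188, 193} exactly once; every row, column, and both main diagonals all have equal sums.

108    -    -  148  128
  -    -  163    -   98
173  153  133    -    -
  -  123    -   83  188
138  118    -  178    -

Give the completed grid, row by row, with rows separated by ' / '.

The 25 entries sum to 3325, so each line sums to 3325/5 = 665.
Anti-diagonal: 128 + 133 + 123 + 138 + ? = 665, so (2,4) = 143.
Column 4 must total 665; the given cells sum to 552, so (3,4) = 113.
Using row 3: 173 + 153 + 133 + 113 + ? → (3,5) = 665 − 572 = 93.
Using column 5: 128 + 98 + 93 + 188 + ? → (5,5) = 665 − 507 = 158.
Main diagonal must total 665; the given cells sum to 482, so (2,2) = 183.
Row 2: 183 + 163 + 143 + 98 + ? = 665, so (2,1) = 78.
Row 5: 138 + 118 + 178 + 158 + ? = 665, so (5,3) = 73.
Column 1: 108 + 78 + 173 + 138 + ? = 665, so (4,1) = 168.
The remaining cell in column 2 is (1,2) = 665 − 577 = 88.
Row 1 must total 665; the given cells sum to 472, so (1,3) = 193.
Row 4 needs 665; the known cells sum to 562, so (4,3) = 103.

108 88 193 148 128 / 78 183 163 143 98 / 173 153 133 113 93 / 168 123 103 83 188 / 138 118 73 178 158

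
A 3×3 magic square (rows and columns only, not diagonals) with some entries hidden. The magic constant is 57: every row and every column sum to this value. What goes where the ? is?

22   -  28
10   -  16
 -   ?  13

Row 1: 22 + 28 + ? = 57, so (1,2) = 7.
From row 2, 57 − (10 + 16) gives (2,2) = 31.
Using column 1: 22 + 10 + ? → (3,1) = 57 − 32 = 25.
Column 2 needs 57; the known cells sum to 38, so (3,2) = 19.

19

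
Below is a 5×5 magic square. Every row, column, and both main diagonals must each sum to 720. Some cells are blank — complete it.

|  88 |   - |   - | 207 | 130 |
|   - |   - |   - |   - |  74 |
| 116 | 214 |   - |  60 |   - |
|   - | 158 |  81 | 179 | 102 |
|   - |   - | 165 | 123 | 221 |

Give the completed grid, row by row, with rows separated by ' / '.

88 186 109 207 130 / 172 95 228 151 74 / 116 214 137 60 193 / 200 158 81 179 102 / 144 67 165 123 221

Row 4: 158 + 81 + 179 + 102 + ? = 720, so (4,1) = 200.
Column 4: 207 + 60 + 179 + 123 + ? = 720, so (2,4) = 151.
Column 5 must total 720; the given cells sum to 527, so (3,5) = 193.
Row 3: 116 + 214 + 60 + 193 + ? = 720, so (3,3) = 137.
From main diagonal, 720 − (88 + 137 + 179 + 221) gives (2,2) = 95.
Anti-diagonal: 130 + 151 + 137 + 158 + ? = 720, so (5,1) = 144.
The remaining cell in row 5 is (5,2) = 720 − 653 = 67.
Using column 1: 88 + 116 + 200 + 144 + ? → (2,1) = 720 − 548 = 172.
Using column 2: 95 + 214 + 158 + 67 + ? → (1,2) = 720 − 534 = 186.
Row 1: 88 + 186 + 207 + 130 + ? = 720, so (1,3) = 109.
Row 2 must total 720; the given cells sum to 492, so (2,3) = 228.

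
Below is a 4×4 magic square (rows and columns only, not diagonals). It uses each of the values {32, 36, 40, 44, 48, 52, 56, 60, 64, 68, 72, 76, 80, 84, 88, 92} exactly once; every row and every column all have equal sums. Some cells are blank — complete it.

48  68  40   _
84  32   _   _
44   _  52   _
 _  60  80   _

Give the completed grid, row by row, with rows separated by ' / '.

48 68 40 92 / 84 32 76 56 / 44 88 52 64 / 72 60 80 36

The 16 entries sum to 992, so each line sums to 992/4 = 248.
Using row 1: 48 + 68 + 40 + ? → (1,4) = 248 − 156 = 92.
Column 1 needs 248; the known cells sum to 176, so (4,1) = 72.
From column 2, 248 − (68 + 32 + 60) gives (3,2) = 88.
Column 3 must total 248; the given cells sum to 172, so (2,3) = 76.
From row 2, 248 − (84 + 32 + 76) gives (2,4) = 56.
Row 3 must total 248; the given cells sum to 184, so (3,4) = 64.
The remaining cell in row 4 is (4,4) = 248 − 212 = 36.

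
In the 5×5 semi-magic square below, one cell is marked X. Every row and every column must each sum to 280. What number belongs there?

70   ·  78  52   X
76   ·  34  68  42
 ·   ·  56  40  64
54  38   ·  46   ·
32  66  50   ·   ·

Using row 2: 76 + 34 + 68 + 42 + ? → (2,2) = 280 − 220 = 60.
Column 1: 70 + 76 + 54 + 32 + ? = 280, so (3,1) = 48.
Using column 3: 78 + 34 + 56 + 50 + ? → (4,3) = 280 − 218 = 62.
Using column 4: 52 + 68 + 40 + 46 + ? → (5,4) = 280 − 206 = 74.
The remaining cell in row 3 is (3,2) = 280 − 208 = 72.
Using row 4: 54 + 38 + 62 + 46 + ? → (4,5) = 280 − 200 = 80.
From row 5, 280 − (32 + 66 + 50 + 74) gives (5,5) = 58.
From column 2, 280 − (60 + 72 + 38 + 66) gives (1,2) = 44.
Column 5: 42 + 64 + 80 + 58 + ? = 280, so (1,5) = 36.

36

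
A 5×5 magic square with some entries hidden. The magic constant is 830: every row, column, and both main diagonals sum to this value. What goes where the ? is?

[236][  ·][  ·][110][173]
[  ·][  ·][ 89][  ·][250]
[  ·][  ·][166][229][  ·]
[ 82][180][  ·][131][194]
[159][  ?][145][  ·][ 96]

Using row 4: 82 + 180 + 131 + 194 + ? → (4,3) = 830 − 587 = 243.
Column 3 needs 830; the known cells sum to 643, so (1,3) = 187.
The remaining cell in column 5 is (3,5) = 830 − 713 = 117.
Using main diagonal: 236 + 166 + 131 + 96 + ? → (2,2) = 830 − 629 = 201.
Using anti-diagonal: 173 + 166 + 180 + 159 + ? → (2,4) = 830 − 678 = 152.
The remaining cell in row 1 is (1,2) = 830 − 706 = 124.
The remaining cell in row 2 is (2,1) = 830 − 692 = 138.
Column 1 needs 830; the known cells sum to 615, so (3,1) = 215.
From column 4, 830 − (110 + 152 + 229 + 131) gives (5,4) = 208.
Using row 3: 215 + 166 + 229 + 117 + ? → (3,2) = 830 − 727 = 103.
Using row 5: 159 + 145 + 208 + 96 + ? → (5,2) = 830 − 608 = 222.

222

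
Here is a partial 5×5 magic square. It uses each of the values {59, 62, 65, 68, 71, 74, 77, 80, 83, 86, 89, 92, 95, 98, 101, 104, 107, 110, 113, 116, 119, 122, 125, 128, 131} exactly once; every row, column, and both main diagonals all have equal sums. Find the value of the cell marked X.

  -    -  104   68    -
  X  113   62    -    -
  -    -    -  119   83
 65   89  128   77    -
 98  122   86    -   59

74

The 25 entries sum to 2375, so each line sums to 2375/5 = 475.
Row 4: 65 + 89 + 128 + 77 + ? = 475, so (4,5) = 116.
Row 5 needs 475; the known cells sum to 365, so (5,4) = 110.
Column 3: 104 + 62 + 128 + 86 + ? = 475, so (3,3) = 95.
Column 4 needs 475; the known cells sum to 374, so (2,4) = 101.
Main diagonal must total 475; the given cells sum to 344, so (1,1) = 131.
Anti-diagonal needs 475; the known cells sum to 383, so (1,5) = 92.
Using row 1: 131 + 104 + 68 + 92 + ? → (1,2) = 475 − 395 = 80.
The remaining cell in column 2 is (3,2) = 475 − 404 = 71.
Column 5: 92 + 83 + 116 + 59 + ? = 475, so (2,5) = 125.
Row 2 needs 475; the known cells sum to 401, so (2,1) = 74.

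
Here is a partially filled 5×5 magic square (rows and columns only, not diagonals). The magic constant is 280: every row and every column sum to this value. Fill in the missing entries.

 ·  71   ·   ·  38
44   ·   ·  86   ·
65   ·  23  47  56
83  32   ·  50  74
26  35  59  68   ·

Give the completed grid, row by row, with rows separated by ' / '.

The remaining cell in row 3 is (3,2) = 280 − 191 = 89.
The remaining cell in row 4 is (4,3) = 280 − 239 = 41.
From row 5, 280 − (26 + 35 + 59 + 68) gives (5,5) = 92.
Column 1 must total 280; the given cells sum to 218, so (1,1) = 62.
Column 2 needs 280; the known cells sum to 227, so (2,2) = 53.
Column 4 needs 280; the known cells sum to 251, so (1,4) = 29.
From column 5, 280 − (38 + 56 + 74 + 92) gives (2,5) = 20.
Row 1 must total 280; the given cells sum to 200, so (1,3) = 80.
From row 2, 280 − (44 + 53 + 86 + 20) gives (2,3) = 77.

62 71 80 29 38 / 44 53 77 86 20 / 65 89 23 47 56 / 83 32 41 50 74 / 26 35 59 68 92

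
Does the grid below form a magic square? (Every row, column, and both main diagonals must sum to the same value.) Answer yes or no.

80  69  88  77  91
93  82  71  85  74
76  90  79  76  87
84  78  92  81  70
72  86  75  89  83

Row 1: 80 + 69 + 88 + 77 + 91 = 405.
Row 2: 93 + 82 + 71 + 85 + 74 = 405.
Row 3: 76 + 90 + 79 + 76 + 87 = 408.
Row 4: 84 + 78 + 92 + 81 + 70 = 405.
Row 5: 72 + 86 + 75 + 89 + 83 = 405.
Column 1: 80 + 93 + 76 + 84 + 72 = 405.
Column 2: 69 + 82 + 90 + 78 + 86 = 405.
Column 3: 88 + 71 + 79 + 92 + 75 = 405.
Column 4: 77 + 85 + 76 + 81 + 89 = 408.
Column 5: 91 + 74 + 87 + 70 + 83 = 405.
Main diagonal: 80 + 82 + 79 + 81 + 83 = 405.
Anti-diagonal: 91 + 85 + 79 + 78 + 72 = 405.

No — column 1 sums to 405 but column 4 sums to 408.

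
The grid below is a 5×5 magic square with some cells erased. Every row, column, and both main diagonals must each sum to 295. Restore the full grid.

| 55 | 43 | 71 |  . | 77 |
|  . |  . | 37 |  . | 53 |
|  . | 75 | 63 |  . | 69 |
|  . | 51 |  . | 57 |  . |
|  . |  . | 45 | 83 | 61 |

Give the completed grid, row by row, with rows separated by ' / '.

55 43 71 49 77 / 81 59 37 65 53 / 47 75 63 41 69 / 73 51 79 57 35 / 39 67 45 83 61

The remaining cell in row 1 is (1,4) = 295 − 246 = 49.
Column 3 must total 295; the given cells sum to 216, so (4,3) = 79.
Column 5 must total 295; the given cells sum to 260, so (4,5) = 35.
Using main diagonal: 55 + 63 + 57 + 61 + ? → (2,2) = 295 − 236 = 59.
The remaining cell in row 4 is (4,1) = 295 − 222 = 73.
Using column 2: 43 + 59 + 75 + 51 + ? → (5,2) = 295 − 228 = 67.
Row 5 needs 295; the known cells sum to 256, so (5,1) = 39.
From anti-diagonal, 295 − (77 + 63 + 51 + 39) gives (2,4) = 65.
Row 2 must total 295; the given cells sum to 214, so (2,1) = 81.
Column 1: 55 + 81 + 73 + 39 + ? = 295, so (3,1) = 47.
Column 4 must total 295; the given cells sum to 254, so (3,4) = 41.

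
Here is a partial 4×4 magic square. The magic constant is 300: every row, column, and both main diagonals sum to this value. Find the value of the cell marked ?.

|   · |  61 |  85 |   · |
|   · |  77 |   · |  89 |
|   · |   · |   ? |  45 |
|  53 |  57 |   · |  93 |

Row 4 needs 300; the known cells sum to 203, so (4,3) = 97.
Column 2: 61 + 77 + 57 + ? = 300, so (3,2) = 105.
The remaining cell in column 4 is (1,4) = 300 − 227 = 73.
Using anti-diagonal: 73 + 105 + 53 + ? → (2,3) = 300 − 231 = 69.
Using row 1: 61 + 85 + 73 + ? → (1,1) = 300 − 219 = 81.
Using row 2: 77 + 69 + 89 + ? → (2,1) = 300 − 235 = 65.
Column 1 must total 300; the given cells sum to 199, so (3,1) = 101.
From column 3, 300 − (85 + 69 + 97) gives (3,3) = 49.

49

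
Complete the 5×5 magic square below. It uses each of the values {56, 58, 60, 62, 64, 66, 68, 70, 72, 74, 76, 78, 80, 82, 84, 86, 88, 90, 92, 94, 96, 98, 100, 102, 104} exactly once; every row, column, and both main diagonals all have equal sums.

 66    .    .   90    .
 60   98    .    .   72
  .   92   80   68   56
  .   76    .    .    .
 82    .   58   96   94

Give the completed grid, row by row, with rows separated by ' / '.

66 64 102 90 78 / 60 98 86 84 72 / 104 92 80 68 56 / 88 76 74 62 100 / 82 70 58 96 94

The 25 entries sum to 2000, so each line sums to 2000/5 = 400.
Using row 3: 92 + 80 + 68 + 56 + ? → (3,1) = 400 − 296 = 104.
The remaining cell in row 5 is (5,2) = 400 − 330 = 70.
Column 1: 66 + 60 + 104 + 82 + ? = 400, so (4,1) = 88.
Using column 2: 98 + 92 + 76 + 70 + ? → (1,2) = 400 − 336 = 64.
From main diagonal, 400 − (66 + 98 + 80 + 94) gives (4,4) = 62.
Column 4: 90 + 68 + 62 + 96 + ? = 400, so (2,4) = 84.
The remaining cell in anti-diagonal is (1,5) = 400 − 322 = 78.
Row 1 needs 400; the known cells sum to 298, so (1,3) = 102.
Using row 2: 60 + 98 + 84 + 72 + ? → (2,3) = 400 − 314 = 86.
From column 3, 400 − (102 + 86 + 80 + 58) gives (4,3) = 74.
Column 5: 78 + 72 + 56 + 94 + ? = 400, so (4,5) = 100.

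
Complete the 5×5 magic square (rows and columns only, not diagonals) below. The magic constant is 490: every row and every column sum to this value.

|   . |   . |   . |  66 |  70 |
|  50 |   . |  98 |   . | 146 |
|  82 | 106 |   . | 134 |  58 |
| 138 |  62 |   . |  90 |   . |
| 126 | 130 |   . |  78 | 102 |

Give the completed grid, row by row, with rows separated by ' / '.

Row 3 must total 490; the given cells sum to 380, so (3,3) = 110.
Row 5: 126 + 130 + 78 + 102 + ? = 490, so (5,3) = 54.
Using column 1: 50 + 82 + 138 + 126 + ? → (1,1) = 490 − 396 = 94.
Using column 4: 66 + 134 + 90 + 78 + ? → (2,4) = 490 − 368 = 122.
Column 5: 70 + 146 + 58 + 102 + ? = 490, so (4,5) = 114.
Row 2 must total 490; the given cells sum to 416, so (2,2) = 74.
The remaining cell in row 4 is (4,3) = 490 − 404 = 86.
The remaining cell in column 2 is (1,2) = 490 − 372 = 118.
The remaining cell in column 3 is (1,3) = 490 − 348 = 142.

94 118 142 66 70 / 50 74 98 122 146 / 82 106 110 134 58 / 138 62 86 90 114 / 126 130 54 78 102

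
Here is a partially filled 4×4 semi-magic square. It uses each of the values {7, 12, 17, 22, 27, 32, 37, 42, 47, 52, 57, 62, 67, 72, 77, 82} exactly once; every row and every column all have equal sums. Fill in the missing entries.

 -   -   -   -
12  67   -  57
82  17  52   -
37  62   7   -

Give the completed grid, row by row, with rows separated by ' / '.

47 32 77 22 / 12 67 42 57 / 82 17 52 27 / 37 62 7 72

The 16 entries sum to 712, so each line sums to 712/4 = 178.
Row 2 needs 178; the known cells sum to 136, so (2,3) = 42.
Row 3 must total 178; the given cells sum to 151, so (3,4) = 27.
From row 4, 178 − (37 + 62 + 7) gives (4,4) = 72.
Column 1: 12 + 82 + 37 + ? = 178, so (1,1) = 47.
Column 2: 67 + 17 + 62 + ? = 178, so (1,2) = 32.
Column 3 needs 178; the known cells sum to 101, so (1,3) = 77.
Using column 4: 57 + 27 + 72 + ? → (1,4) = 178 − 156 = 22.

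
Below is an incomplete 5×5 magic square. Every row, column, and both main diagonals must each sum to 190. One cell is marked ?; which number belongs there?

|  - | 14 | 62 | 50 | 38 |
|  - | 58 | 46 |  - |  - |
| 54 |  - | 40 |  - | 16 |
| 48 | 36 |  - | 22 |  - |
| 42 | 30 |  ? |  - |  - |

18

Row 1 must total 190; the given cells sum to 164, so (1,1) = 26.
Column 1 must total 190; the given cells sum to 170, so (2,1) = 20.
The remaining cell in column 2 is (3,2) = 190 − 138 = 52.
Using main diagonal: 26 + 58 + 40 + 22 + ? → (5,5) = 190 − 146 = 44.
Anti-diagonal needs 190; the known cells sum to 156, so (2,4) = 34.
Using row 2: 20 + 58 + 46 + 34 + ? → (2,5) = 190 − 158 = 32.
Row 3 must total 190; the given cells sum to 162, so (3,4) = 28.
Column 4: 50 + 34 + 28 + 22 + ? = 190, so (5,4) = 56.
The remaining cell in column 5 is (4,5) = 190 − 130 = 60.
The remaining cell in row 4 is (4,3) = 190 − 166 = 24.
Row 5: 42 + 30 + 56 + 44 + ? = 190, so (5,3) = 18.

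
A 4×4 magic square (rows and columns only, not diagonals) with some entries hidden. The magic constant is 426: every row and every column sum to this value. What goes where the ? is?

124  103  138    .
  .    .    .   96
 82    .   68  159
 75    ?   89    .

152

Row 1 needs 426; the known cells sum to 365, so (1,4) = 61.
Using row 3: 82 + 68 + 159 + ? → (3,2) = 426 − 309 = 117.
The remaining cell in column 1 is (2,1) = 426 − 281 = 145.
Column 3 must total 426; the given cells sum to 295, so (2,3) = 131.
Column 4: 61 + 96 + 159 + ? = 426, so (4,4) = 110.
Row 2 must total 426; the given cells sum to 372, so (2,2) = 54.
Row 4 must total 426; the given cells sum to 274, so (4,2) = 152.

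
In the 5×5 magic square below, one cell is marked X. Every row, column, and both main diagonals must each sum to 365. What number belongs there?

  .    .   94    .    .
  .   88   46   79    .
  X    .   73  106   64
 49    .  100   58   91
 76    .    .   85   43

82

Using row 4: 49 + 100 + 58 + 91 + ? → (4,2) = 365 − 298 = 67.
From column 3, 365 − (94 + 46 + 73 + 100) gives (5,3) = 52.
Column 4: 79 + 106 + 58 + 85 + ? = 365, so (1,4) = 37.
Using main diagonal: 88 + 73 + 58 + 43 + ? → (1,1) = 365 − 262 = 103.
Anti-diagonal: 79 + 73 + 67 + 76 + ? = 365, so (1,5) = 70.
Row 1 must total 365; the given cells sum to 304, so (1,2) = 61.
Row 5 must total 365; the given cells sum to 256, so (5,2) = 109.
From column 2, 365 − (61 + 88 + 67 + 109) gives (3,2) = 40.
From column 5, 365 − (70 + 64 + 91 + 43) gives (2,5) = 97.
Using row 2: 88 + 46 + 79 + 97 + ? → (2,1) = 365 − 310 = 55.
Row 3: 40 + 73 + 106 + 64 + ? = 365, so (3,1) = 82.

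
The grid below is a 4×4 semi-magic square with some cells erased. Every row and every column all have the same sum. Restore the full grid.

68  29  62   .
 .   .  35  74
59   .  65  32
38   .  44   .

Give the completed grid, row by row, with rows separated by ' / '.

68 29 62 47 / 41 56 35 74 / 59 50 65 32 / 38 71 44 53

Column 3 is already complete: 62 + 35 + 65 + 44 = 206, so that is the magic constant.
Row 1 must total 206; the given cells sum to 159, so (1,4) = 47.
Row 3 must total 206; the given cells sum to 156, so (3,2) = 50.
Column 1 must total 206; the given cells sum to 165, so (2,1) = 41.
Using column 4: 47 + 74 + 32 + ? → (4,4) = 206 − 153 = 53.
Row 2: 41 + 35 + 74 + ? = 206, so (2,2) = 56.
The remaining cell in row 4 is (4,2) = 206 − 135 = 71.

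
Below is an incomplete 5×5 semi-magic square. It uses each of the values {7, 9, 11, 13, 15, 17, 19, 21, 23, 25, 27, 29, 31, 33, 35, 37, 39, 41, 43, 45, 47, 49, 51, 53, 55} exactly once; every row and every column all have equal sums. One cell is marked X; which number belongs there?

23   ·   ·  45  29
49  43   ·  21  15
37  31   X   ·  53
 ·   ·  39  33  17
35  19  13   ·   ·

25

The 25 entries sum to 775, so each line sums to 775/5 = 155.
Row 2 needs 155; the known cells sum to 128, so (2,3) = 27.
Column 1 must total 155; the given cells sum to 144, so (4,1) = 11.
From column 5, 155 − (29 + 15 + 53 + 17) gives (5,5) = 41.
Using row 4: 11 + 39 + 33 + 17 + ? → (4,2) = 155 − 100 = 55.
Row 5 needs 155; the known cells sum to 108, so (5,4) = 47.
Column 2: 43 + 31 + 55 + 19 + ? = 155, so (1,2) = 7.
Column 4: 45 + 21 + 33 + 47 + ? = 155, so (3,4) = 9.
From row 1, 155 − (23 + 7 + 45 + 29) gives (1,3) = 51.
The remaining cell in row 3 is (3,3) = 155 − 130 = 25.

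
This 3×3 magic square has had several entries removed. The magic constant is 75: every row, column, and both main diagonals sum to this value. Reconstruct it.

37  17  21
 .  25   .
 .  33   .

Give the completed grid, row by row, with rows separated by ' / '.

37 17 21 / 9 25 41 / 29 33 13

Main diagonal needs 75; the known cells sum to 62, so (3,3) = 13.
Using anti-diagonal: 21 + 25 + ? → (3,1) = 75 − 46 = 29.
Column 1 needs 75; the known cells sum to 66, so (2,1) = 9.
From column 3, 75 − (21 + 13) gives (2,3) = 41.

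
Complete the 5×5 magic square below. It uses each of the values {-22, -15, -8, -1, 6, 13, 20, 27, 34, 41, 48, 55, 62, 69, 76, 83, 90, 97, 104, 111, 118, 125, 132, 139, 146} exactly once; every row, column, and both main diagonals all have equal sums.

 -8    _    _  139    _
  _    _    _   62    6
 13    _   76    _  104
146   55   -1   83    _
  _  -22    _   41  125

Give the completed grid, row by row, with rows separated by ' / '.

The 25 entries sum to 1550, so each line sums to 1550/5 = 310.
Row 4 must total 310; the given cells sum to 283, so (4,5) = 27.
Column 4: 139 + 62 + 83 + 41 + ? = 310, so (3,4) = -15.
Using column 5: 6 + 104 + 27 + 125 + ? → (1,5) = 310 − 262 = 48.
Main diagonal needs 310; the known cells sum to 276, so (2,2) = 34.
Using anti-diagonal: 48 + 62 + 76 + 55 + ? → (5,1) = 310 − 241 = 69.
Row 3 needs 310; the known cells sum to 178, so (3,2) = 132.
From row 5, 310 − (69 + (-22) + 41 + 125) gives (5,3) = 97.
Column 1: -8 + 13 + 146 + 69 + ? = 310, so (2,1) = 90.
Using column 2: 34 + 132 + 55 + (-22) + ? → (1,2) = 310 − 199 = 111.
From row 1, 310 − (-8 + 111 + 139 + 48) gives (1,3) = 20.
The remaining cell in row 2 is (2,3) = 310 − 192 = 118.

-8 111 20 139 48 / 90 34 118 62 6 / 13 132 76 -15 104 / 146 55 -1 83 27 / 69 -22 97 41 125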